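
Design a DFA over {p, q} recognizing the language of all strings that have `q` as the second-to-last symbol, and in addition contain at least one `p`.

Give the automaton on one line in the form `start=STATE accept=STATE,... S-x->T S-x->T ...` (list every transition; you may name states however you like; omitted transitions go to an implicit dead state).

start=S0 accept=S5,S8,S9,S10 S0-p->S1 S0-q->S2 S1-p->S3 S1-q->S4 S2-p->S5 S2-q->S6 S3-p->S3 S3-q->S7 S4-p->S8 S4-q->S9 S5-p->S3 S5-q->S4 S6-p->S5 S6-q->S6 S7-p->S8 S7-q->S10 S8-p->S3 S8-q->S7 S9-p->S8 S9-q->S9 S10-p->S8 S10-q->S10

Run two small machines in parallel and take their product. One (7 states) tracks the last 2 symbols read; the other (3 states) tracks the count of `p`s, saturating at 2. Each combined state is a pair, one component from each; accept when both components accept.
11 states suffice.
          p    q  
>  S0     S1   S2 
   S1     S3   S4 
   S2     S5   S6 
   S3     S3   S7 
   S4     S8   S9 
 * S5     S3   S4 
   S6     S5   S6 
   S7     S8  S10 
 * S8     S3   S7 
 * S9     S8   S9 
 * S10    S8  S10 
(> = start, * = accepting)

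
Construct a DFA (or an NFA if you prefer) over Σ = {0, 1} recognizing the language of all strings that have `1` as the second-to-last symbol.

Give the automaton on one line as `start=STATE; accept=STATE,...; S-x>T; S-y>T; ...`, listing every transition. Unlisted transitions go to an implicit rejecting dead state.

A DFA must remember the last 2 symbols (since which symbol is second-to-last isn't known until the input ends). Use one state per possible window of the last ≤2 symbols; accept from those whose window starts with `1`.
        0   1  
>  s0   s1  s2 
   s1   s3  s4 
   s2   s5  s6 
   s3   s3  s4 
   s4   s5  s6 
 * s5   s3  s4 
 * s6   s5  s6 
(> = start, * = accepting)

start=s0; accept=s5,s6; s0-0>s1; s0-1>s2; s1-0>s3; s1-1>s4; s2-0>s5; s2-1>s6; s3-0>s3; s3-1>s4; s4-0>s5; s4-1>s6; s5-0>s3; s5-1>s4; s6-0>s5; s6-1>s6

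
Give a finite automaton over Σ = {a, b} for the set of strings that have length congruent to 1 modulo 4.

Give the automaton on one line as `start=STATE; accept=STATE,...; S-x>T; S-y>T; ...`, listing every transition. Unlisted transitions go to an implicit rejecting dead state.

Count input length modulo 4: every symbol advances one step around the cycle q0 → q1 → q2 → q3 → q0. Accept at q1.
4 states suffice.
        a   b  
>  q0   q1  q1 
 * q1   q2  q2 
   q2   q3  q3 
   q3   q0  q0 
(> = start, * = accepting)

start=q0; accept=q1; q0-a>q1; q0-b>q1; q1-a>q2; q1-b>q2; q2-a>q3; q2-b>q3; q3-a>q0; q3-b>q0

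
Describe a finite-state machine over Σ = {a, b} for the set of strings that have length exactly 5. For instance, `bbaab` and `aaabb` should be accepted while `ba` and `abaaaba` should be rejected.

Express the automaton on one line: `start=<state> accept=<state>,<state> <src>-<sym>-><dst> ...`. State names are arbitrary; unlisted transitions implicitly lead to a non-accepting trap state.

We only need to distinguish lengths 0, 1, …, 5, and '>5'. Chain q0 → q1 → q2 → q3 → q4 → q5 → q6 on every symbol, with q6 looping. Accepting states: {q5}.
7 states suffice.
        a   b  
>  q0   q1  q1 
   q1   q2  q2 
   q2   q3  q3 
   q3   q4  q4 
   q4   q5  q5 
 * q5   q6  q6 
   q6   q6  q6 
(> = start, * = accepting)

start=q0 accept=q5 q0-a->q1 q0-b->q1 q1-a->q2 q1-b->q2 q2-a->q3 q2-b->q3 q3-a->q4 q3-b->q4 q4-a->q5 q4-b->q5 q5-a->q6 q5-b->q6 q6-a->q6 q6-b->q6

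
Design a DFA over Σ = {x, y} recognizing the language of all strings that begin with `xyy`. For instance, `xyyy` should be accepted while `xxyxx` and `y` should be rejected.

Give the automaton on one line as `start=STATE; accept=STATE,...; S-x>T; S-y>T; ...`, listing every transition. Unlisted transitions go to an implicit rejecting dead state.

start=q0; accept=q3; q0-x>q1; q0-y>q4; q1-x>q4; q1-y>q2; q2-x>q4; q2-y>q3; q3-x>q3; q3-y>q3; q4-x>q4; q4-y>q4

Check the first 3 symbols one by one: q0 through q2 record how many have matched `xyy` so far; any wrong symbol goes to the dead state q4. After all 3 match we enter the accepting sink q3.
5 states suffice.
        x   y  
>  q0   q1  q4 
   q1   q4  q2 
   q2   q4  q3 
 * q3   q3  q3 
   q4   q4  q4 
(> = start, * = accepting)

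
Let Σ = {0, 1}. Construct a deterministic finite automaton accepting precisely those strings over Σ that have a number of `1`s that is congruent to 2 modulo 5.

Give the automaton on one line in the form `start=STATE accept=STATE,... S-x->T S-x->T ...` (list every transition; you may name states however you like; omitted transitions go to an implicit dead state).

start=S0 accept=S2 S0-0->S0 S0-1->S1 S1-0->S1 S1-1->S2 S2-0->S2 S2-1->S3 S3-0->S3 S3-1->S4 S4-0->S4 S4-1->S0

Keep the running count of `1`s modulo 5: each `1` advances along the cycle S0 → S1 → S2 → S3 → S4 → S0 while other symbols loop. Accept at S2.
5 states suffice.
        0   1  
>  S0   S0  S1 
   S1   S1  S2 
 * S2   S2  S3 
   S3   S3  S4 
   S4   S4  S0 
(> = start, * = accepting)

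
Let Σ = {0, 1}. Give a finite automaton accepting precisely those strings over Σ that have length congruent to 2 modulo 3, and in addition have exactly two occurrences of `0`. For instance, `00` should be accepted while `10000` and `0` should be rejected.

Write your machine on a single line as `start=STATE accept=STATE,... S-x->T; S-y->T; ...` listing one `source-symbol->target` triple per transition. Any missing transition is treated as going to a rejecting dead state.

Build one automaton per condition and run them in lockstep. The first has 3 states tracking the input length modulo 3; the second has 4 states tracking the count of `0`s, saturating at 3. A product state is a pair (one from each), accepting exactly when both do. Minimizing collapses redundant product states.
With 10 states:
        0   1  
>  S0   S1  S2 
   S1   S3  S4 
   S2   S4  S5 
 * S3   S6  S7 
   S4   S7  S8 
   S5   S8  S0 
   S6   S6  S6 
   S7   S6  S9 
   S8   S9  S1 
   S9   S6  S3 
(> = start, * = accepting)

start=S0; accept=S3; S0-0->S1; S0-1->S2; S1-0->S3; S1-1->S4; S2-0->S4; S2-1->S5; S3-0->S6; S3-1->S7; S4-0->S7; S4-1->S8; S5-0->S8; S5-1->S0; S6-0->S6; S6-1->S6; S7-0->S6; S7-1->S9; S8-0->S9; S8-1->S1; S9-0->S6; S9-1->S3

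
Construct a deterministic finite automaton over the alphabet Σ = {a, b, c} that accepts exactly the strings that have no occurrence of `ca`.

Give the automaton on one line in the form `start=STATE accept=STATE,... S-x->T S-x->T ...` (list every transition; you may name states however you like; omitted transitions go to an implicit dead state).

This is the complement of 'contains `ca`'. Use the same substring-matching states — s0 through s2 holding how much of `ca` has just been matched — but flip the accepting set: everything except the trap s2 accepts.
A 3-state machine:
        a   b   c  
>* s0   s0  s0  s1 
 * s1   s2  s0  s1 
   s2   s2  s2  s2 
(> = start, * = accepting)

start=s0 accept=s0,s1 s0-a->s0 s0-b->s0 s0-c->s1 s1-a->s2 s1-b->s0 s1-c->s1 s2-a->s2 s2-b->s2 s2-c->s2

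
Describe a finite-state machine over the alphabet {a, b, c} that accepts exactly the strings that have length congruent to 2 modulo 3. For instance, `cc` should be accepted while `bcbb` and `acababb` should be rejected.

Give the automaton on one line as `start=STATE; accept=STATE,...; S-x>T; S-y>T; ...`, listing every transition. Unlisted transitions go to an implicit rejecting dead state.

start=s0; accept=s2; s0-a>s1; s0-b>s1; s0-c>s1; s1-a>s2; s1-b>s2; s1-c>s2; s2-a>s0; s2-b>s0; s2-c>s0

Count input length modulo 3: every symbol advances one step around the cycle s0 → s1 → s2 → s0. Accept at s2.
With 3 states:
        a   b   c  
>  s0   s1  s1  s1 
   s1   s2  s2  s2 
 * s2   s0  s0  s0 
(> = start, * = accepting)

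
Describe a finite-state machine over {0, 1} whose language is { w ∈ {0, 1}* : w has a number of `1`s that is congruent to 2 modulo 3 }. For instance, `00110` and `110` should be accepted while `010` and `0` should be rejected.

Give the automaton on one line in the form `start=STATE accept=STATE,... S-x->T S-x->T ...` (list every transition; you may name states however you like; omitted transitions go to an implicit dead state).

The only thing that matters is how many `1`s have appeared, reduced mod 3. Use one state per residue: s0 for 0, …, s2 for 2. Reading `1` moves to the next residue; anything else stays put. s2 is accepting.
A 3-state machine:
        0   1  
>  s0   s0  s1 
   s1   s1  s2 
 * s2   s2  s0 
(> = start, * = accepting)

start=s0 accept=s2 s0-0->s0 s0-1->s1 s1-0->s1 s1-1->s2 s2-0->s2 s2-1->s0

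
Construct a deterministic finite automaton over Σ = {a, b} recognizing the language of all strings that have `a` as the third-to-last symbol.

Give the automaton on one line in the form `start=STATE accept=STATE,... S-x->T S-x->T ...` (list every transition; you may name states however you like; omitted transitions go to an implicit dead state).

Because acceptance depends on a position counted from the end, the machine has to buffer the most recent 3 symbols. Make each state the string of the last up-to-3 symbols read; on input `x` shift the window left and append `x`. Accept when the buffered window has length 3 and begins with `a`.
A 15-state machine:
          a    b  
>  S0     S1   S2 
   S1     S3   S4 
   S2     S5   S6 
   S3     S7   S8 
   S4     S9  S10 
   S5    S11  S12 
   S6    S13  S14 
 * S7     S7   S8 
 * S8     S9  S10 
 * S9    S11  S12 
 * S10   S13  S14 
   S11    S7   S8 
   S12    S9  S10 
   S13   S11  S12 
   S14   S13  S14 
(> = start, * = accepting)

start=S0 accept=S7,S8,S9,S10 S0-a->S1 S0-b->S2 S1-a->S3 S1-b->S4 S2-a->S5 S2-b->S6 S3-a->S7 S3-b->S8 S4-a->S9 S4-b->S10 S5-a->S11 S5-b->S12 S6-a->S13 S6-b->S14 S7-a->S7 S7-b->S8 S8-a->S9 S8-b->S10 S9-a->S11 S9-b->S12 S10-a->S13 S10-b->S14 S11-a->S7 S11-b->S8 S12-a->S9 S12-b->S10 S13-a->S11 S13-b->S12 S14-a->S13 S14-b->S14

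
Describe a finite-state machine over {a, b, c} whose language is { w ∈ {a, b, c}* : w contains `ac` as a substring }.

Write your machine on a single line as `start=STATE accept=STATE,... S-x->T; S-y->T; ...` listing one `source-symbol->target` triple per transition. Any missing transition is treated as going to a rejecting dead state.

Track how much of `ac` has been matched so far: state q0 is no progress, q2 is the absorbing accept state reached once `ac` has occurred. Intermediate states record partial matches; on a mismatch, fall back to the longest reusable overlap.
3 states suffice.
        a   b   c  
>  q0   q1  q0  q0 
   q1   q1  q0  q2 
 * q2   q2  q2  q2 
(> = start, * = accepting)

start=q0; accept=q2; q0-a->q1; q0-b->q0; q0-c->q0; q1-a->q1; q1-b->q0; q1-c->q2; q2-a->q2; q2-b->q2; q2-c->q2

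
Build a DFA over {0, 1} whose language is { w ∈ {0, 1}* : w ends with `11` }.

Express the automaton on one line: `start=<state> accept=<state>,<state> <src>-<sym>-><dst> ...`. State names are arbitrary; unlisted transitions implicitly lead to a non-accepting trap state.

Let each state record the length of the longest suffix of the input read so far that is also a prefix of `11`. s1 means the last symbol is `1`; s2 means the last 2 symbols are `11`. Accept only at s2, where the string currently ends in `11`.
        0   1  
>  s0   s0  s1 
   s1   s0  s2 
 * s2   s0  s2 
(> = start, * = accepting)

start=s0 accept=s2 s0-0->s0 s0-1->s1 s1-0->s0 s1-1->s2 s2-0->s0 s2-1->s2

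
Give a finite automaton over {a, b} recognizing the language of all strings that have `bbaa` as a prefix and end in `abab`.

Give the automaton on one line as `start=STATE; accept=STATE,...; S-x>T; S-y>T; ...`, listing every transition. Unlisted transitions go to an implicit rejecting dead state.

start=q0; accept=q13; q0-a>q1; q0-b>q2; q1-a>q1; q1-b>q3; q2-a>q1; q2-b>q4; q3-a>q5; q3-b>q6; q4-a>q7; q4-b>q6; q5-a>q1; q5-b>q8; q6-a>q1; q6-b>q6; q7-a>q9; q7-b>q3; q8-a>q5; q8-b>q6; q9-a>q9; q9-b>q10; q10-a>q11; q10-b>q12; q11-a>q9; q11-b>q13; q12-a>q9; q12-b>q12; q13-a>q11; q13-b>q12

Build one automaton per condition and run them in lockstep. One (6 states) tracks whether the input so far still matches the prefix `bbaa`; the other (5 states) tracks how much of the suffix `abab` has currently been matched. Each combined state is a pair, one component from each; accept when both components accept.
14 states suffice.
          a    b  
>  q0     q1   q2 
   q1     q1   q3 
   q2     q1   q4 
   q3     q5   q6 
   q4     q7   q6 
   q5     q1   q8 
   q6     q1   q6 
   q7     q9   q3 
   q8     q5   q6 
   q9     q9  q10 
   q10   q11  q12 
   q11    q9  q13 
   q12    q9  q12 
 * q13   q11  q12 
(> = start, * = accepting)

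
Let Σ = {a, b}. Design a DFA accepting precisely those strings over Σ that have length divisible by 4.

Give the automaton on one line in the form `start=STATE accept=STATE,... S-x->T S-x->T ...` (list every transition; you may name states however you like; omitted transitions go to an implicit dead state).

Only the length mod 4 matters, so use a 4-cycle: from any state, every input symbol moves to the next state, wrapping s3 back to s0. Mark s0 accepting.
4 states suffice.
        a   b  
>* s0   s1  s1 
   s1   s2  s2 
   s2   s3  s3 
   s3   s0  s0 
(> = start, * = accepting)

start=s0 accept=s0 s0-a->s1 s0-b->s1 s1-a->s2 s1-b->s2 s2-a->s3 s2-b->s3 s3-a->s0 s3-b->s0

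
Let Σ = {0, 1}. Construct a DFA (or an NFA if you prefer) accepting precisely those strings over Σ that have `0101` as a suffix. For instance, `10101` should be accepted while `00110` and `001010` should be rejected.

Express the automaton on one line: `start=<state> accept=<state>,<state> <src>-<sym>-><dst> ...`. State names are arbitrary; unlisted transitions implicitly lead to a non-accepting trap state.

start=A accept=E A-0->B A-1->A B-0->B B-1->C C-0->D C-1->A D-0->B D-1->E E-0->D E-1->A

Remember how much of `0101` the current input suffix matches. State A means no match yet; B means the last symbol is `0`; C means the last 2 symbols are `01`; D means the last 3 symbols are `010`; E means the last 4 symbols are `0101`. Only E accepts. On a mismatch, fall back to the longest proper suffix that is still a prefix of `0101`.
With 5 states:
       0  1 
>  A   B  A 
   B   B  C 
   C   D  A 
   D   B  E 
 * E   D  A 
(> = start, * = accepting)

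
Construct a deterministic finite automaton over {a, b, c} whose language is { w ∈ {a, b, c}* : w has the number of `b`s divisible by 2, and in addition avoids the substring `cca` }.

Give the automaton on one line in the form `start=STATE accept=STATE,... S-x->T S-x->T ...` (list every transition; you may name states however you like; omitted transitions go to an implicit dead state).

Build one automaton per condition and run them in lockstep. The first has 2 states tracking the count of `b`s modulo 2; the second has 4 states tracking partial matches of the forbidden pattern `cca`. A product state is a pair (one from each), accepting exactly when both do. Equivalent product states are then merged.
7 states suffice.
        a   b   c  
>* q0   q0  q1  q2 
   q1   q1  q0  q3 
 * q2   q0  q1  q4 
   q3   q1  q0  q5 
 * q4   q6  q1  q4 
   q5   q6  q0  q5 
   q6   q6  q6  q6 
(> = start, * = accepting)

start=q0 accept=q0,q2,q4 q0-a->q0 q0-b->q1 q0-c->q2 q1-a->q1 q1-b->q0 q1-c->q3 q2-a->q0 q2-b->q1 q2-c->q4 q3-a->q1 q3-b->q0 q3-c->q5 q4-a->q6 q4-b->q1 q4-c->q4 q5-a->q6 q5-b->q0 q5-c->q5 q6-a->q6 q6-b->q6 q6-c->q6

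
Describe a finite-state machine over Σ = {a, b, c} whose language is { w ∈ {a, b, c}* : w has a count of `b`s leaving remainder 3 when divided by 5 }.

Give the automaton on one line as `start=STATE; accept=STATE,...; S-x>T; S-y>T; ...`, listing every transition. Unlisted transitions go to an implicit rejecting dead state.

start=s0; accept=s3; s0-a>s0; s0-b>s1; s0-c>s0; s1-a>s1; s1-b>s2; s1-c>s1; s2-a>s2; s2-b>s3; s2-c>s2; s3-a>s3; s3-b>s4; s3-c>s3; s4-a>s4; s4-b>s0; s4-c>s4

Keep the running count of `b`s modulo 5: each `b` advances along the cycle s0 → s1 → s2 → s3 → s4 → s0 while other symbols loop. Accept at s3.
A 5-state machine:
        a   b   c  
>  s0   s0  s1  s0 
   s1   s1  s2  s1 
   s2   s2  s3  s2 
 * s3   s3  s4  s3 
   s4   s4  s0  s4 
(> = start, * = accepting)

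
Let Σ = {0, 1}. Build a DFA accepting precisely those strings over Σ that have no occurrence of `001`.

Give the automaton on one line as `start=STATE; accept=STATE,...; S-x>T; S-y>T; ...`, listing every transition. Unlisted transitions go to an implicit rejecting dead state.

start=S0; accept=S0,S1,S2; S0-0>S1; S0-1>S0; S1-0>S2; S1-1>S0; S2-0>S2; S2-1>S3; S3-0>S3; S3-1>S3

This is the complement of 'contains `001`'. Use the same substring-matching states — S0 through S3 holding how much of `001` has just been matched — but flip the accepting set: everything except the trap S3 accepts.
A 4-state machine:
        0   1  
>* S0   S1  S0 
 * S1   S2  S0 
 * S2   S2  S3 
   S3   S3  S3 
(> = start, * = accepting)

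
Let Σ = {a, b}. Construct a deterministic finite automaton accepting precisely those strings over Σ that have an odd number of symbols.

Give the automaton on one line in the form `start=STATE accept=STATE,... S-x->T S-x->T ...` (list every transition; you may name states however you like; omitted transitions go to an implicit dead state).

Only the length mod 2 matters, so use a 2-cycle: from any state, every input symbol moves to the next state, wrapping S1 back to S0. Mark S1 accepting.
2 states suffice.
        a   b  
>  S0   S1  S1 
 * S1   S0  S0 
(> = start, * = accepting)

start=S0 accept=S1 S0-a->S1 S0-b->S1 S1-a->S0 S1-b->S0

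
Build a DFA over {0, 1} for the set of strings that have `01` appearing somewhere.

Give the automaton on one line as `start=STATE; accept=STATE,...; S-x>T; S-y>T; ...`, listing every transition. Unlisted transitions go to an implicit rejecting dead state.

start=S0; accept=S2; S0-0>S1; S0-1>S0; S1-0>S1; S1-1>S2; S2-0>S2; S2-1>S2

Track how much of `01` has been matched so far: state S0 is no progress, S2 is the absorbing accept state reached once `01` has occurred. Intermediate states record partial matches; on a mismatch, fall back to the longest reusable overlap.
3 states suffice.
        0   1  
>  S0   S1  S0 
   S1   S1  S2 
 * S2   S2  S2 
(> = start, * = accepting)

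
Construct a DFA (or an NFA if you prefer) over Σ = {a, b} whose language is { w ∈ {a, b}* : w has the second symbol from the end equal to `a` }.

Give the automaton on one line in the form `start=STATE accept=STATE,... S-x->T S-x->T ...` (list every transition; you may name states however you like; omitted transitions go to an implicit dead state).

A DFA must remember the last 2 symbols (since which symbol is second-to-last isn't known until the input ends). Use one state per possible window of the last ≤2 symbols; accept from those whose window starts with `a`.
With 7 states:
        a   b  
>  s0   s1  s2 
   s1   s3  s4 
   s2   s5  s6 
 * s3   s3  s4 
 * s4   s5  s6 
   s5   s3  s4 
   s6   s5  s6 
(> = start, * = accepting)

start=s0 accept=s3,s4 s0-a->s1 s0-b->s2 s1-a->s3 s1-b->s4 s2-a->s5 s2-b->s6 s3-a->s3 s3-b->s4 s4-a->s5 s4-b->s6 s5-a->s3 s5-b->s4 s6-a->s5 s6-b->s6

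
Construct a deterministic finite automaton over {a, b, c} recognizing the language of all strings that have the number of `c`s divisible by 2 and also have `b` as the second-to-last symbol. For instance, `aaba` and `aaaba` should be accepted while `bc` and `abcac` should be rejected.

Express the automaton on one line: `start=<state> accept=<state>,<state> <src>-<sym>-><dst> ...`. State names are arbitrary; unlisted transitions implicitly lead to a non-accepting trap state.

Build one automaton per condition and run them in lockstep. The first has 2 states tracking the count of `c`s modulo 2; the second has 13 states tracking the last 2 symbols read. A product state is a pair (one from each), accepting exactly when both do.
          a    b    c  
>  S0     S1   S2   S3 
   S1     S4   S5   S6 
   S2     S7   S8   S9 
   S3    S10  S11  S12 
   S4     S4   S5   S6 
   S5     S7   S8   S9 
   S6    S10  S11  S12 
 * S7     S4   S5   S6 
 * S8     S7   S8   S9 
   S9    S10  S11  S12 
   S10   S13  S14  S15 
   S11   S16  S17  S18 
   S12   S19  S20  S21 
   S13   S13  S14  S15 
   S14   S16  S17  S18 
   S15   S19  S20  S21 
   S16   S13  S14  S15 
   S17   S16  S17  S18 
 * S18   S19  S20  S21 
   S19    S4   S5   S6 
   S20    S7   S8   S9 
   S21   S10  S11  S12 
(> = start, * = accepting)

start=S0 accept=S7,S8,S18 S0-a->S1 S0-b->S2 S0-c->S3 S1-a->S4 S1-b->S5 S1-c->S6 S2-a->S7 S2-b->S8 S2-c->S9 S3-a->S10 S3-b->S11 S3-c->S12 S4-a->S4 S4-b->S5 S4-c->S6 S5-a->S7 S5-b->S8 S5-c->S9 S6-a->S10 S6-b->S11 S6-c->S12 S7-a->S4 S7-b->S5 S7-c->S6 S8-a->S7 S8-b->S8 S8-c->S9 S9-a->S10 S9-b->S11 S9-c->S12 S10-a->S13 S10-b->S14 S10-c->S15 S11-a->S16 S11-b->S17 S11-c->S18 S12-a->S19 S12-b->S20 S12-c->S21 S13-a->S13 S13-b->S14 S13-c->S15 S14-a->S16 S14-b->S17 S14-c->S18 S15-a->S19 S15-b->S20 S15-c->S21 S16-a->S13 S16-b->S14 S16-c->S15 S17-a->S16 S17-b->S17 S17-c->S18 S18-a->S19 S18-b->S20 S18-c->S21 S19-a->S4 S19-b->S5 S19-c->S6 S20-a->S7 S20-b->S8 S20-c->S9 S21-a->S10 S21-b->S11 S21-c->S12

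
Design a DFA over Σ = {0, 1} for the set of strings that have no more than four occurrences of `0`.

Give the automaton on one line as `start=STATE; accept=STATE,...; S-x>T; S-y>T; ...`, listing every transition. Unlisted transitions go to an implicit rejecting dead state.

Only the number of `0`s matters, and only up to 5. Make a chain A → B → C → D → E → F advanced by each `0` (with F absorbing); every other symbol self-loops. The accepting set is {A, B, C, D, E}.
6 states suffice.
       0  1 
>* A   B  A 
 * B   C  B 
 * C   D  C 
 * D   E  D 
 * E   F  E 
   F   F  F 
(> = start, * = accepting)

start=A; accept=A,B,C,D,E; A-0>B; A-1>A; B-0>C; B-1>B; C-0>D; C-1>C; D-0>E; D-1>D; E-0>F; E-1>E; F-0>F; F-1>F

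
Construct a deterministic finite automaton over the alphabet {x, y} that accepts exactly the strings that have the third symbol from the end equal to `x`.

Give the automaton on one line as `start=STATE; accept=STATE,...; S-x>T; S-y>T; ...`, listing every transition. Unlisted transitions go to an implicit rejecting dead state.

start=q0; accept=q7,q8,q9,q10; q0-x>q1; q0-y>q2; q1-x>q3; q1-y>q4; q2-x>q5; q2-y>q6; q3-x>q7; q3-y>q8; q4-x>q9; q4-y>q10; q5-x>q11; q5-y>q12; q6-x>q13; q6-y>q14; q7-x>q7; q7-y>q8; q8-x>q9; q8-y>q10; q9-x>q11; q9-y>q12; q10-x>q13; q10-y>q14; q11-x>q7; q11-y>q8; q12-x>q9; q12-y>q10; q13-x>q11; q13-y>q12; q14-x>q13; q14-y>q14

A DFA must remember the last 3 symbols (since which symbol is third-to-last isn't known until the input ends). Use one state per possible window of the last ≤3 symbols; accept from those whose window starts with `x`.
With 15 states:
          x    y  
>  q0     q1   q2 
   q1     q3   q4 
   q2     q5   q6 
   q3     q7   q8 
   q4     q9  q10 
   q5    q11  q12 
   q6    q13  q14 
 * q7     q7   q8 
 * q8     q9  q10 
 * q9    q11  q12 
 * q10   q13  q14 
   q11    q7   q8 
   q12    q9  q10 
   q13   q11  q12 
   q14   q13  q14 
(> = start, * = accepting)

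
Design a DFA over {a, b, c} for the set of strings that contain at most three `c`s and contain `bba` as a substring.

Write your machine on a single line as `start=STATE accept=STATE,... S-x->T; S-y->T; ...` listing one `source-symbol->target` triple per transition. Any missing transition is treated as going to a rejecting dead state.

start=q0; accept=q6,q10,q14,q16; q0-a->q0; q0-b->q1; q0-c->q2; q1-a->q0; q1-b->q3; q1-c->q2; q2-a->q2; q2-b->q4; q2-c->q5; q3-a->q6; q3-b->q3; q3-c->q2; q4-a->q2; q4-b->q7; q4-c->q5; q5-a->q5; q5-b->q8; q5-c->q9; q6-a->q6; q6-b->q6; q6-c->q10; q7-a->q10; q7-b->q7; q7-c->q5; q8-a->q5; q8-b->q11; q8-c->q9; q9-a->q9; q9-b->q12; q9-c->q13; q10-a->q10; q10-b->q10; q10-c->q14; q11-a->q14; q11-b->q11; q11-c->q9; q12-a->q9; q12-b->q15; q12-c->q13; q13-a->q13; q13-b->q13; q13-c->q13; q14-a->q14; q14-b->q14; q14-c->q16; q15-a->q16; q15-b->q15; q15-c->q13; q16-a->q16; q16-b->q16; q16-c->q13

Handle the two conditions separately and then intersect. One (5 states) tracks the count of `c`s, saturating at 4; the other (4 states) tracks whether and how much of `bba` has been seen. Each combined state is a pair, one component from each; accept when both components accept. After merging equivalent states the machine shrinks.
A 17-state machine:
          a    b    c  
>  q0     q0   q1   q2 
   q1     q0   q3   q2 
   q2     q2   q4   q5 
   q3     q6   q3   q2 
   q4     q2   q7   q5 
   q5     q5   q8   q9 
 * q6     q6   q6  q10 
   q7    q10   q7   q5 
   q8     q5  q11   q9 
   q9     q9  q12  q13 
 * q10   q10  q10  q14 
   q11   q14  q11   q9 
   q12    q9  q15  q13 
   q13   q13  q13  q13 
 * q14   q14  q14  q16 
   q15   q16  q15  q13 
 * q16   q16  q16  q13 
(> = start, * = accepting)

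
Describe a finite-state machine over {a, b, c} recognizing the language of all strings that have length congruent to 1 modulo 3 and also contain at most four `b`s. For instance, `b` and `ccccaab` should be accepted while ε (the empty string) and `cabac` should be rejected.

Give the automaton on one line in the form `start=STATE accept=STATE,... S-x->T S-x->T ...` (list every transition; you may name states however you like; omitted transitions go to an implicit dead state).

start=S0 accept=S1,S2,S9,S10,S11 S0-a->S1 S0-b->S2 S0-c->S1 S1-a->S3 S1-b->S4 S1-c->S3 S2-a->S4 S2-b->S5 S2-c->S4 S3-a->S0 S3-b->S6 S3-c->S0 S4-a->S6 S4-b->S7 S4-c->S6 S5-a->S7 S5-b->S8 S5-c->S7 S6-a->S2 S6-b->S9 S6-c->S2 S7-a->S9 S7-b->S10 S7-c->S9 S8-a->S10 S8-b->S11 S8-c->S10 S9-a->S5 S9-b->S12 S9-c->S5 S10-a->S12 S10-b->S13 S10-c->S12 S11-a->S13 S11-b->S14 S11-c->S13 S12-a->S8 S12-b->S15 S12-c->S8 S13-a->S15 S13-b->S14 S13-c->S15 S14-a->S14 S14-b->S14 S14-c->S14 S15-a->S11 S15-b->S14 S15-c->S11

Run two small machines in parallel and take their product. The first has 3 states tracking the input length modulo 3; the second has 6 states tracking the count of `b`s, saturating at 5. A product state is a pair (one from each), accepting exactly when both do. Equivalent product states are then merged.
16 states suffice.
          a    b    c  
>  S0     S1   S2   S1 
 * S1     S3   S4   S3 
 * S2     S4   S5   S4 
   S3     S0   S6   S0 
   S4     S6   S7   S6 
   S5     S7   S8   S7 
   S6     S2   S9   S2 
   S7     S9  S10   S9 
   S8    S10  S11  S10 
 * S9     S5  S12   S5 
 * S10   S12  S13  S12 
 * S11   S13  S14  S13 
   S12    S8  S15   S8 
   S13   S15  S14  S15 
   S14   S14  S14  S14 
   S15   S11  S14  S11 
(> = start, * = accepting)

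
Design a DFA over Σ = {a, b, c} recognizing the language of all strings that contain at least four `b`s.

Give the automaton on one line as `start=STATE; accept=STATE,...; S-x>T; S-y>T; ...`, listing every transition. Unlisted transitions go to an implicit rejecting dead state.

start=s0; accept=s4,s5; s0-a>s0; s0-b>s1; s0-c>s0; s1-a>s1; s1-b>s2; s1-c>s1; s2-a>s2; s2-b>s3; s2-c>s2; s3-a>s3; s3-b>s4; s3-c>s3; s4-a>s4; s4-b>s5; s4-c>s4; s5-a>s5; s5-b>s5; s5-c>s5

Count `b`s, saturating at 5: states s0 through s4 mean 0 through 4 `b`s seen; s5 means more than 4. Each `b` increments (capped at s5); other symbols loop. Accept from {s4, s5}.
With 6 states:
        a   b   c  
>  s0   s0  s1  s0 
   s1   s1  s2  s1 
   s2   s2  s3  s2 
   s3   s3  s4  s3 
 * s4   s4  s5  s4 
 * s5   s5  s5  s5 
(> = start, * = accepting)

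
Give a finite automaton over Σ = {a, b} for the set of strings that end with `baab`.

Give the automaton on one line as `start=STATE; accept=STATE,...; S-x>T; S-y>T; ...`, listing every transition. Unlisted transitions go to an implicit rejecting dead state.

Let each state record the length of the longest suffix of the input read so far that is also a prefix of `baab`. q1 means the last symbol is `b`; q2 means the last 2 symbols are `ba`; q3 means the last 3 symbols are `baa`; q4 means the last 4 symbols are `baab`. Accept only at q4, where the string currently ends in `baab`.
A 5-state machine:
        a   b  
>  q0   q0  q1 
   q1   q2  q1 
   q2   q3  q1 
   q3   q0  q4 
 * q4   q2  q1 
(> = start, * = accepting)

start=q0; accept=q4; q0-a>q0; q0-b>q1; q1-a>q2; q1-b>q1; q2-a>q3; q2-b>q1; q3-a>q0; q3-b>q4; q4-a>q2; q4-b>q1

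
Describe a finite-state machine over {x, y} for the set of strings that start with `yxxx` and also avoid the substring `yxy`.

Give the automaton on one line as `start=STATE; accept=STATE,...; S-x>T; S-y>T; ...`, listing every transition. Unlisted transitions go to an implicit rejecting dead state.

Run two small machines in parallel and take their product. One (6 states) tracks whether the input so far still matches the prefix `yxxx`; the other (4 states) tracks partial matches of the forbidden pattern `yxy`. Each combined state is a pair, one component from each; accept when both components accept. After merging equivalent states the machine shrinks.
With 8 states:
        x   y  
>  s0   s1  s2 
   s1   s1  s1 
   s2   s3  s1 
   s3   s4  s1 
   s4   s5  s1 
 * s5   s5  s6 
 * s6   s7  s6 
 * s7   s5  s1 
(> = start, * = accepting)

start=s0; accept=s5,s6,s7; s0-x>s1; s0-y>s2; s1-x>s1; s1-y>s1; s2-x>s3; s2-y>s1; s3-x>s4; s3-y>s1; s4-x>s5; s4-y>s1; s5-x>s5; s5-y>s6; s6-x>s7; s6-y>s6; s7-x>s5; s7-y>s1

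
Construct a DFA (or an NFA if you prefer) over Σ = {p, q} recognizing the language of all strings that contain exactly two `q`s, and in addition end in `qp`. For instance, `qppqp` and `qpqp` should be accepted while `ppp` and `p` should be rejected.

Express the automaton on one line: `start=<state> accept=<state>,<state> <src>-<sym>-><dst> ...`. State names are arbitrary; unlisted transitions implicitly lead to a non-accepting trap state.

start=S0 accept=S5 S0-p->S0 S0-q->S1 S1-p->S2 S1-q->S3 S2-p->S4 S2-q->S3 S3-p->S5 S3-q->S6 S4-p->S4 S4-q->S3 S5-p->S7 S5-q->S6 S6-p->S8 S6-q->S6 S7-p->S7 S7-q->S6 S8-p->S9 S8-q->S6 S9-p->S9 S9-q->S6

Handle the two conditions separately and then intersect. One (4 states) tracks the count of `q`s, saturating at 3; the other (3 states) tracks how much of the suffix `qp` has currently been matched. Each combined state is a pair, one component from each; accept when both components accept.
10 states suffice.
        p   q  
>  S0   S0  S1 
   S1   S2  S3 
   S2   S4  S3 
   S3   S5  S6 
   S4   S4  S3 
 * S5   S7  S6 
   S6   S8  S6 
   S7   S7  S6 
   S8   S9  S6 
   S9   S9  S6 
(> = start, * = accepting)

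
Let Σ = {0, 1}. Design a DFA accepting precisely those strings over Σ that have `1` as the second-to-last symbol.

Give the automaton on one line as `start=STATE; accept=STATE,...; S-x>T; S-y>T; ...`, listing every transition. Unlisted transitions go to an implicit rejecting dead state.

start=S0; accept=S5,S6; S0-0>S1; S0-1>S2; S1-0>S3; S1-1>S4; S2-0>S5; S2-1>S6; S3-0>S3; S3-1>S4; S4-0>S5; S4-1>S6; S5-0>S3; S5-1>S4; S6-0>S5; S6-1>S6

Because acceptance depends on a position counted from the end, the machine has to buffer the most recent 2 symbols. Make each state the string of the last up-to-2 symbols read; on input `x` shift the window left and append `x`. Accept when the buffered window has length 2 and begins with `1`.
With 7 states:
        0   1  
>  S0   S1  S2 
   S1   S3  S4 
   S2   S5  S6 
   S3   S3  S4 
   S4   S5  S6 
 * S5   S3  S4 
 * S6   S5  S6 
(> = start, * = accepting)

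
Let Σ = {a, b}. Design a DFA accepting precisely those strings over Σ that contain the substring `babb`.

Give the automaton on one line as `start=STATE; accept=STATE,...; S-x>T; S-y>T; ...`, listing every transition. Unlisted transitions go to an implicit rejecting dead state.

start=q0; accept=q4; q0-a>q0; q0-b>q1; q1-a>q2; q1-b>q1; q2-a>q0; q2-b>q3; q3-a>q2; q3-b>q4; q4-a>q4; q4-b>q4

Track how much of `babb` has been matched so far: state q0 is no progress, q4 is the absorbing accept state reached once `babb` has occurred. Intermediate states record partial matches; on a mismatch, fall back to the longest reusable overlap.
With 5 states:
        a   b  
>  q0   q0  q1 
   q1   q2  q1 
   q2   q0  q3 
   q3   q2  q4 
 * q4   q4  q4 
(> = start, * = accepting)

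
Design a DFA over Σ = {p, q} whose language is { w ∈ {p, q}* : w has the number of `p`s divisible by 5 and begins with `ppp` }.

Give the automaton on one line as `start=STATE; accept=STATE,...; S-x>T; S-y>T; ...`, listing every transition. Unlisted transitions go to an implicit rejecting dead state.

start=A; accept=J; A-p>B; A-q>C; B-p>D; B-q>E; C-p>E; C-q>C; D-p>F; D-q>G; E-p>G; E-q>E; F-p>H; F-q>F; G-p>I; G-q>G; H-p>J; H-q>H; I-p>K; I-q>I; J-p>L; J-q>J; K-p>C; K-q>K; L-p>M; L-q>L; M-p>F; M-q>M

Run two small machines in parallel and take their product. One (5 states) tracks the count of `p`s modulo 5; the other (5 states) tracks whether the input so far still matches the prefix `ppp`. Each combined state is a pair, one component from each; accept when both components accept.
A 13-state machine:
       p  q 
>  A   B  C 
   B   D  E 
   C   E  C 
   D   F  G 
   E   G  E 
   F   H  F 
   G   I  G 
   H   J  H 
   I   K  I 
 * J   L  J 
   K   C  K 
   L   M  L 
   M   F  M 
(> = start, * = accepting)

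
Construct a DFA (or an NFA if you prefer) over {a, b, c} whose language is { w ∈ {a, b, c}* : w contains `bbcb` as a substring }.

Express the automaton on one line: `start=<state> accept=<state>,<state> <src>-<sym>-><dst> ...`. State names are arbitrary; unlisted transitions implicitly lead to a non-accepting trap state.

States q0..q3 record the length of the longest prefix of `bbcb` that matches the current input suffix. Reaching q4 means `bbcb` has been seen, and we stay there forever. Accept from q4.
A 5-state machine:
        a   b   c  
>  q0   q0  q1  q0 
   q1   q0  q2  q0 
   q2   q0  q2  q3 
   q3   q0  q4  q0 
 * q4   q4  q4  q4 
(> = start, * = accepting)

start=q0 accept=q4 q0-a->q0 q0-b->q1 q0-c->q0 q1-a->q0 q1-b->q2 q1-c->q0 q2-a->q0 q2-b->q2 q2-c->q3 q3-a->q0 q3-b->q4 q3-c->q0 q4-a->q4 q4-b->q4 q4-c->q4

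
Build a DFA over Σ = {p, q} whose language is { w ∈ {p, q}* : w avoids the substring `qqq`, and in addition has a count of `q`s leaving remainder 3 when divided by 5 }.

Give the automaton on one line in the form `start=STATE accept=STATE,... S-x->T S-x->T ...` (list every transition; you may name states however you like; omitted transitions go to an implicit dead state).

start=S0 accept=S7,S8,S10 S0-p->S0 S0-q->S1 S1-p->S2 S1-q->S3 S2-p->S2 S2-q->S4 S3-p->S5 S3-q->S6 S4-p->S5 S4-q->S7 S5-p->S5 S5-q->S8 S6-p->S6 S6-q->S9 S7-p->S10 S7-q->S9 S8-p->S10 S8-q->S11 S9-p->S9 S9-q->S12 S10-p->S10 S10-q->S13 S11-p->S14 S11-q->S12 S12-p->S12 S12-q->S15 S13-p->S14 S13-q->S16 S14-p->S14 S14-q->S17 S15-p->S15 S15-q->S18 S16-p->S0 S16-q->S15 S17-p->S0 S17-q->S19 S18-p->S18 S18-q->S6 S19-p->S2 S19-q->S18

Run two small machines in parallel and take their product. The first has 4 states tracking partial matches of the forbidden pattern `qqq`; the second has 5 states tracking the count of `q`s modulo 5. A product state is a pair (one from each), accepting exactly when both do.
With 20 states:
          p    q  
>  S0     S0   S1 
   S1     S2   S3 
   S2     S2   S4 
   S3     S5   S6 
   S4     S5   S7 
   S5     S5   S8 
   S6     S6   S9 
 * S7    S10   S9 
 * S8    S10  S11 
   S9     S9  S12 
 * S10   S10  S13 
   S11   S14  S12 
   S12   S12  S15 
   S13   S14  S16 
   S14   S14  S17 
   S15   S15  S18 
   S16    S0  S15 
   S17    S0  S19 
   S18   S18   S6 
   S19    S2  S18 
(> = start, * = accepting)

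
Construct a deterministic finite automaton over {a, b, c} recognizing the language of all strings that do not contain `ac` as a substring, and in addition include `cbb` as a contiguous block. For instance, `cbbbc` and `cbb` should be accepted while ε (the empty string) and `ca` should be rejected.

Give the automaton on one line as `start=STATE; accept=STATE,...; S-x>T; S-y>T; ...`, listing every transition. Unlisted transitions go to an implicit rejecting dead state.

start=q0; accept=q5,q6; q0-a>q1; q0-b>q0; q0-c>q2; q1-a>q1; q1-b>q0; q1-c>q3; q2-a>q1; q2-b>q4; q2-c>q2; q3-a>q3; q3-b>q3; q3-c>q3; q4-a>q1; q4-b>q5; q4-c>q2; q5-a>q6; q5-b>q5; q5-c>q5; q6-a>q6; q6-b>q5; q6-c>q3

Run two small machines in parallel and take their product. The first has 3 states tracking partial matches of the forbidden pattern `ac`; the second has 4 states tracking whether and how much of `cbb` has been seen. A product state is a pair (one from each), accepting exactly when both do. After merging equivalent states the machine shrinks.
7 states suffice.
        a   b   c  
>  q0   q1  q0  q2 
   q1   q1  q0  q3 
   q2   q1  q4  q2 
   q3   q3  q3  q3 
   q4   q1  q5  q2 
 * q5   q6  q5  q5 
 * q6   q6  q5  q3 
(> = start, * = accepting)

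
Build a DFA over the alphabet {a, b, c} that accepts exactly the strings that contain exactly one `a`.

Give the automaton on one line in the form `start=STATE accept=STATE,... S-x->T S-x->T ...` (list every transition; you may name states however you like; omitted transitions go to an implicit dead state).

Count `a`s, saturating at 2: state q0 means no `a` yet, q1 means one `a` seen, q2 means more than one. Each `a` increments (capped at q2); other symbols loop. Accept from {q1}.
A 3-state machine:
        a   b   c  
>  q0   q1  q0  q0 
 * q1   q2  q1  q1 
   q2   q2  q2  q2 
(> = start, * = accepting)

start=q0 accept=q1 q0-a->q1 q0-b->q0 q0-c->q0 q1-a->q2 q1-b->q1 q1-c->q1 q2-a->q2 q2-b->q2 q2-c->q2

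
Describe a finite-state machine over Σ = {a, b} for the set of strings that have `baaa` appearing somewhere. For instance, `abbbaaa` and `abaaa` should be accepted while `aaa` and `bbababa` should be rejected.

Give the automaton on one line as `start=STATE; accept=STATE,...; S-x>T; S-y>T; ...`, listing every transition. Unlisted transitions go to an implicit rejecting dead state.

start=q0; accept=q4; q0-a>q0; q0-b>q1; q1-a>q2; q1-b>q1; q2-a>q3; q2-b>q1; q3-a>q4; q3-b>q1; q4-a>q4; q4-b>q4

Track how much of `baaa` has been matched so far: state q0 is no progress, q4 is the absorbing accept state reached once `baaa` has occurred. Intermediate states record partial matches; on a mismatch, fall back to the longest reusable overlap.
5 states suffice.
        a   b  
>  q0   q0  q1 
   q1   q2  q1 
   q2   q3  q1 
   q3   q4  q1 
 * q4   q4  q4 
(> = start, * = accepting)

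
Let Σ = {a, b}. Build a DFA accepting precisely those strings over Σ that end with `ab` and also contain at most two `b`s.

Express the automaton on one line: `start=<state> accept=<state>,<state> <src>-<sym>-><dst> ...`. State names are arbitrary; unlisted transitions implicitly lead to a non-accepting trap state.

start=S0 accept=S3,S6 S0-a->S1 S0-b->S2 S1-a->S1 S1-b->S3 S2-a->S4 S2-b->S5 S3-a->S4 S3-b->S5 S4-a->S4 S4-b->S6 S5-a->S5 S5-b->S5 S6-a->S5 S6-b->S5

Build one automaton per condition and run them in lockstep. The first has 3 states tracking how much of the suffix `ab` has currently been matched; the second has 4 states tracking the count of `b`s, saturating at 3. A product state is a pair (one from each), accepting exactly when both do. After merging equivalent states the machine shrinks.
7 states suffice.
        a   b  
>  S0   S1  S2 
   S1   S1  S3 
   S2   S4  S5 
 * S3   S4  S5 
   S4   S4  S6 
   S5   S5  S5 
 * S6   S5  S5 
(> = start, * = accepting)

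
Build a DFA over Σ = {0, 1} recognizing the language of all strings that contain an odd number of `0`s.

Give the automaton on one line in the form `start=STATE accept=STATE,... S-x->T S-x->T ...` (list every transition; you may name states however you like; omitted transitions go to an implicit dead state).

The only thing that matters is how many `0`s have appeared, reduced mod 2. Use one state per residue: s0 for 0, …, s1 for 1. Reading `0` moves to the next residue; anything else stays put. s1 is accepting.
        0   1  
>  s0   s1  s0 
 * s1   s0  s1 
(> = start, * = accepting)

start=s0 accept=s1 s0-0->s1 s0-1->s0 s1-0->s0 s1-1->s1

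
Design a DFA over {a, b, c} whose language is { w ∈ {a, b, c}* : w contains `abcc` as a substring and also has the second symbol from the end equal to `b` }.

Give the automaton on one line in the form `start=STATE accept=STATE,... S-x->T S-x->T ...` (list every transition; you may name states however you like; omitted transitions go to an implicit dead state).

start=q0 accept=q6,q7 q0-a->q1 q0-b->q0 q0-c->q0 q1-a->q1 q1-b->q2 q1-c->q0 q2-a->q1 q2-b->q0 q2-c->q3 q3-a->q1 q3-b->q0 q3-c->q4 q4-a->q4 q4-b->q5 q4-c->q4 q5-a->q6 q5-b->q7 q5-c->q6 q6-a->q4 q6-b->q5 q6-c->q4 q7-a->q6 q7-b->q7 q7-c->q6

Run two small machines in parallel and take their product. The first has 5 states tracking whether and how much of `abcc` has been seen; the second has 13 states tracking the last 2 symbols read. A product state is a pair (one from each), accepting exactly when both do. Equivalent product states are then merged.
        a   b   c  
>  q0   q1  q0  q0 
   q1   q1  q2  q0 
   q2   q1  q0  q3 
   q3   q1  q0  q4 
   q4   q4  q5  q4 
   q5   q6  q7  q6 
 * q6   q4  q5  q4 
 * q7   q6  q7  q6 
(> = start, * = accepting)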